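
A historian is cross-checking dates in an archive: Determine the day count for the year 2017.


Year: 2017
Check leap year rules:
Divisible by 4? No
2017 is not a leap year
Days: 365

365


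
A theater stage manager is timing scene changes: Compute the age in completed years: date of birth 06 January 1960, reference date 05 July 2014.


Birth: 1960-01-06
Reference: 2014-07-05
Year difference: 2014 - 1960 = 54
Has birthday (01-06) occurred by 07-05? Yes
Age in full years: 54

54


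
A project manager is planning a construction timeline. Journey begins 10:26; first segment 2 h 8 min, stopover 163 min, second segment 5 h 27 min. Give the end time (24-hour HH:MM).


Depart: 10:26
Leg 1: +128 min -> 12:34
Layover: +163 min -> 15:17
Leg 2: +327 min -> 20:44
Total travel: 618 minutes = 10h 18m
Arrival: 20:44

20:44


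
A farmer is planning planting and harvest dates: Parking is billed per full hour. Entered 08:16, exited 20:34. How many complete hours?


Start: 08:16
End: 20:34
Hour difference: 20 - 8 = 12 hours
Minute difference: 34 - 16 = 18 minutes
Total minutes: 738
Complete hours: 738 / 60 = 12 (remainder 18)

12


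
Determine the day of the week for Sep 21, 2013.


Date: 2013-09-21
January 1, 2013 is a Tuesday
Day of year: 264
Offset from Jan 1: 263 days
263 mod 7 = 4
Result: Saturday

Saturday


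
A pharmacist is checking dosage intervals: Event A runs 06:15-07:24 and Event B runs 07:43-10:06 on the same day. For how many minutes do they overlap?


Interval A: [375, 444] minutes from midnight
Interval B: [463, 606] minutes from midnight
Overlap start = max(375, 463) = 463
Overlap end = min(444, 606) = 444
End <= start, so the intervals do not overlap: 0 minutes

0


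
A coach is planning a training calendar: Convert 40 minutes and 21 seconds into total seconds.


Minutes: 40
Seconds: 21
Convert minutes to seconds: 40 x 60 = 2400
Add remaining seconds: 2400 + 21 = 2421

2421


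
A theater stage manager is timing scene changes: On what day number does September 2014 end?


Month: September
Year: 2014
September is a 30-day month
Total: 30 days

30


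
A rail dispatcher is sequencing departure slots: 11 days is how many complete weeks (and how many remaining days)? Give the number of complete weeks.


Total days: 11
Days per week: 7
Division: 11 / 7 = 1 remainder 4
Complete weeks: 1
Remaining days: 4

1


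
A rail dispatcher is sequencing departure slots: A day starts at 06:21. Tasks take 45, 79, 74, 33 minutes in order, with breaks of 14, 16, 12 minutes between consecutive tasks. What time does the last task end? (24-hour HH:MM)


Start: 06:21 = 381 min from midnight
  after task 1 (45 min): 07:06
  after break (14 min): 07:20
  after task 2 (79 min): 08:39
  after break (16 min): 08:55
  after task 3 (74 min): 10:09
  after break (12 min): 10:21
  after task 4 (33 min): 10:54
Total elapsed: 273 minutes
End time: 10:54

10:54


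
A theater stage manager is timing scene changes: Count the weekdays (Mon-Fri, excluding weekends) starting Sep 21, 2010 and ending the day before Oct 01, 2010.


Start: 2010-09-21 (Tuesday)
End (exclusive): 2010-10-01 (Friday)
Total calendar days: 10
Full weeks: 10 // 7 = 1 -> 5 weekdays
Remaining 3 days starting on Tuesday:
  Tue(w), Wed(w), Thu(w) -> 3 weekdays
Total business days: 5 + 3 = 8

8


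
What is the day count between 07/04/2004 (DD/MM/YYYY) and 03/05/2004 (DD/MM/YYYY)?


Start date: 2004-04-07
End date: 2004-05-03
Apr 2004: +24 days
May 2004: +2 days
Total: 26 days

26


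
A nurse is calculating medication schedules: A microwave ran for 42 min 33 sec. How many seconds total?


Minutes: 42
Extra seconds: 33
Seconds per minute: 60
Minutes to seconds: 42 x 60 = 2520
Total: 2520 + 33 = 2553

2553


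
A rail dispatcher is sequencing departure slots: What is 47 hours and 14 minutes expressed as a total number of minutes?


Hours: 47
Minutes: 14
Convert hours to minutes: 47 x 60 = 2820
Add remaining minutes: 2820 + 14 = 2834

2834


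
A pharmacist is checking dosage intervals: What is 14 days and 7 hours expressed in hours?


Days: 14
Extra hours: 7
Hours per day: 24
Days to hours: 14 x 24 = 336
Total: 336 + 7 = 343

343


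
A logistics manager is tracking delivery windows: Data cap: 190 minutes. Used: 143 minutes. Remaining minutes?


Total budget: 190 minutes
Time used: 143 minutes
Remaining: 190 - 143 = 47 minutes
Percent used: 75.3%
Percent remaining: 24.7%

47


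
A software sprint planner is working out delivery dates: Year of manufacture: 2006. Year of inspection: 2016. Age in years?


Birth year: 2006
Current year: 2016
Age = current year - birth year
Age = 2016 - 2006 = 10

10


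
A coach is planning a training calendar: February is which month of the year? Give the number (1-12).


Calendar month order:
1. January
2. February <--
3. March
February is month number 2

2


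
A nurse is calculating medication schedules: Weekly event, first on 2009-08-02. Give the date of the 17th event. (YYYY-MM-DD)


First occurrence: 2009-08-02 (occurrence 1)
Each occurrence is 7 days after the previous.
Occurrence 17 is 16 weeks after the first.
16 weeks = 112 days
2009-08-02 + 112 days = 2009-11-22

2009-11-22


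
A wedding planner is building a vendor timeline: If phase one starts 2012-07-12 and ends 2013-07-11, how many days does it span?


Start date: 2012-07-12
End date: 2013-07-11
Jul 2012: +20 days
Aug 2012: +31 days
Sep 2012: +30 days
... (10 more months)
Total: 364 days

364


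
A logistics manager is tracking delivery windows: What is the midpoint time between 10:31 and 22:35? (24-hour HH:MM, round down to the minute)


Start time: 10:31 = 631 minutes from midnight
End time: 22:35 = 1355 minutes from midnight
Sum: 631 + 1355 = 1986
Midpoint: 1986 / 2 = 993 minutes
Convert: 993 / 60 = 16 hours, 33 minutes
Result: 16:33

16:33


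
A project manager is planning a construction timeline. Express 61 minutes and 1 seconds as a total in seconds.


Minutes: 61
Seconds: 1
Convert minutes to seconds: 61 x 60 = 3660
Add remaining seconds: 3660 + 1 = 3661

3661


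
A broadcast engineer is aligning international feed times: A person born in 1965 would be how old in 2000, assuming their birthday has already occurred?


Birth year: 1965
Current year: 2000
Age = current year - birth year
Age = 2000 - 1965 = 35

35


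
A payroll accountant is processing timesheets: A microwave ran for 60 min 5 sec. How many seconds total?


Minutes: 60
Extra seconds: 5
Seconds per minute: 60
Minutes to seconds: 60 x 60 = 3600
Total: 3600 + 5 = 3605

3605


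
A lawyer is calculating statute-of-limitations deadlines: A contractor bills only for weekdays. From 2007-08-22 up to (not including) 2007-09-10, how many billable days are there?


Start: 2007-08-22 (Wednesday)
End (exclusive): 2007-09-10 (Monday)
Total calendar days: 19
Full weeks: 19 // 7 = 2 -> 10 weekdays
Remaining 5 days starting on Wednesday:
  Wed(w), Thu(w), Fri(w), Sat(-), Sun(-) -> 3 weekdays
Total business days: 10 + 3 = 13

13


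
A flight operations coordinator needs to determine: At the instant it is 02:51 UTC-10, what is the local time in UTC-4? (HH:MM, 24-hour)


Local time: 02:51 at UTC-10 (offset -10h)
Target zone: UTC-4 (offset -4h)
Difference: -4 - (-10) = 6 hours
Calculation: 2 + (6) = 8
Result: 08:51

08:51


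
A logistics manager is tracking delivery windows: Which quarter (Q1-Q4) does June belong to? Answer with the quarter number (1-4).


Month: June (month 6)
Q1: January-March (months 1-3)
Q2: April-June (months 4-6)
Q3: July-September (months 7-9)
Q4: October-December (months 10-12)
Month 6 falls in Q2

2


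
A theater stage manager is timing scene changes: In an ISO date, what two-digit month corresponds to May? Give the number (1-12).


Calendar month order:
4. April
5. May <--
6. June
May is month number 5

5


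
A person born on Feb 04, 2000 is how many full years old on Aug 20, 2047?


Birth: 2000-02-04
Reference: 2047-08-20
Year difference: 2047 - 2000 = 47
Has birthday (02-04) occurred by 08-20? Yes
Age in full years: 47

47


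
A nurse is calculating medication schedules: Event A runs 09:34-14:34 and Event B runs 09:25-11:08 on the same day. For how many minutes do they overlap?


Interval A: [574, 874] minutes from midnight
Interval B: [565, 668] minutes from midnight
Overlap start = max(574, 565) = 574
Overlap end = min(874, 668) = 668
Overlap = 668 - 574 = 94 minutes

94


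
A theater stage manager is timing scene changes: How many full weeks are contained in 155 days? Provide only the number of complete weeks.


Total days: 155
Days per week: 7
Division: 155 / 7 = 22 remainder 1
Complete weeks: 22
Remaining days: 1

22


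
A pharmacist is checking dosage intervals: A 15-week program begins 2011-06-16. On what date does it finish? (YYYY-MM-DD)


Start: 2011-06-16
Weeks to add: 15
Convert to days: 15 x 7 = 105 days
Add 105 days to 2011-06-16
Result: 2011-09-29

2011-09-29


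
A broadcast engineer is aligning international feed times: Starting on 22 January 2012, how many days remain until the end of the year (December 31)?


Start: January 22, 2012
End: December 31, 2012
Days left in January: 9
February: 29
March: 31
April: 30
May: 31
... plus remaining months
Sum of remaining months: 335
Total: 9 + 335 = 344

344


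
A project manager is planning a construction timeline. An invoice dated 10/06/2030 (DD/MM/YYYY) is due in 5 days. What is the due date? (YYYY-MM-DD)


Start: 2030-06-10
Adding 5 days
Days remaining in June: 20
Result: 2030-06-15

2030-06-15


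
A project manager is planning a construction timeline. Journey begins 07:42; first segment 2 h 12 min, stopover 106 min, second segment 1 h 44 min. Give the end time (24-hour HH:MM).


Depart: 07:42
Leg 1: +132 min -> 09:54
Layover: +106 min -> 11:40
Leg 2: +104 min -> 13:24
Total travel: 342 minutes = 5h 42m
Arrival: 13:24

13:24


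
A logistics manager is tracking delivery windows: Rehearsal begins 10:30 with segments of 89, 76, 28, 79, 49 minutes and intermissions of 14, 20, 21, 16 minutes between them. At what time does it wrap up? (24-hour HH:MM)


Start: 10:30 = 630 min from midnight
  after task 1 (89 min): 11:59
  after break (14 min): 12:13
  after task 2 (76 min): 13:29
  after break (20 min): 13:49
  after task 3 (28 min): 14:17
  after break (21 min): 14:38
  after task 4 (79 min): 15:57
  after break (16 min): 16:13
  after task 5 (49 min): 17:02
Total elapsed: 392 minutes
End time: 17:02

17:02


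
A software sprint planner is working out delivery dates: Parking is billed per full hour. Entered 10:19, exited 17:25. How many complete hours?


Start: 10:19
End: 17:25
Hour difference: 17 - 10 = 7 hours
Minute difference: 25 - 19 = 6 minutes
Total minutes: 426
Complete hours: 426 / 60 = 7 (remainder 6)

7


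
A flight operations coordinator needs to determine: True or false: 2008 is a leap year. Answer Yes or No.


Year: 2008
Divisible by 4? 2008 / 4 = 502.0 -> Yes
Divisible by 100? 2008 / 100 = 20.08 -> No
Divisible by 4 but not 100, so it IS a leap year

Yes


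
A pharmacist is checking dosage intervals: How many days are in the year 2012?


Year: 2012
Check leap year rules:
Divisible by 4? Yes
Divisible by 100? No
2012 is a leap year
Days: 366

366


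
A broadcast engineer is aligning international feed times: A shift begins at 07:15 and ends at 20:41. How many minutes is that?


Start time: 07:15 = 435 minutes from midnight
End time: 20:41 = 1241 minutes from midnight
Difference: 1241 - 435 = 806 minutes
That is 13 hours and 26 minutes

806


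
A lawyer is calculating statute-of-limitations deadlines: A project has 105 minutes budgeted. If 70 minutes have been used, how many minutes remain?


Total budget: 105 minutes
Time used: 70 minutes
Remaining: 105 - 70 = 35 minutes
Percent used: 66.7%
Percent remaining: 33.3%

35


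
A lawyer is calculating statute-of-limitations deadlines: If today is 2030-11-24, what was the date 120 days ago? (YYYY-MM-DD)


Start: 2030-11-24
Subtracting 120 days
Days already passed in November: 24
After going back through November: 96 more days to subtract
October 2030: 31 days, 65 remaining
September 2030: 30 days, 35 remaining
August 2030: 31 days, 4 remaining
July 2030 has 31 days, need 4
Result: 2030-07-27

2030-07-27


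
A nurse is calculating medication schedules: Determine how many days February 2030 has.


Month: February
Year: 2030
2030 is not a leap year
February has 28 days
Total: 28 days

28


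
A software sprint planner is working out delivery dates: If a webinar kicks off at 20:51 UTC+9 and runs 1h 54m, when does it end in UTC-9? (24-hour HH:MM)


Start: 20:51 in UTC+9
Step 1 - add duration:
  minutes: 51 + 54 = 105 (carry 1h)
  hours: 20 + 1 + 1 = 22
  end in UTC+9: 22:45
Step 2 - convert UTC+9 -> UTC-9:
  offset difference: -9 - (9) = -18 hours
  22 + (-18) = 4 -> mod 24 = 4
Result: 04:45 in UTC-9

04:45


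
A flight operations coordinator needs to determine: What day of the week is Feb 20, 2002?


Date: 2002-02-20
January 1, 2002 is a Tuesday
Day of year: 51
Offset from Jan 1: 50 days
50 mod 7 = 1
Result: Wednesday

Wednesday


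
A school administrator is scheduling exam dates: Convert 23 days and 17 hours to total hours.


Days: 23
Extra hours: 17
Hours per day: 24
Days to hours: 23 x 24 = 552
Total: 552 + 17 = 569

569


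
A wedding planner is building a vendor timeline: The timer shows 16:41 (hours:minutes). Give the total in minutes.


Hours: 16
Minutes: 41
Convert hours to minutes: 16 x 60 = 960
Add remaining minutes: 960 + 41 = 1001

1001


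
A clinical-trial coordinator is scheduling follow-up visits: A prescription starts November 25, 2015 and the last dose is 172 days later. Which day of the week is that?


Start: 2015-11-25 (Wednesday)
Step 1 - find target date: add 172 days
  2015-11-25 + 172 days = 2016-05-15
Step 2 - day of week:
  172 mod 7 = 4
  Wednesday + 4 days -> Sunday
Result: Sunday (2016-05-15)

Sunday


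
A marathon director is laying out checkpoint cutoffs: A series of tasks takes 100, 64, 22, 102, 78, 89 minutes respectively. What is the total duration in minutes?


Durations: 100, 64, 22, 102, 78, 89
Running sum: 100
+ 64 = 164
+ 22 = 186
+ 102 = 288
+ 78 = 366
+ 89 = 455
Total duration: 455 minutes
That is 7 hours and 35 minutes

455


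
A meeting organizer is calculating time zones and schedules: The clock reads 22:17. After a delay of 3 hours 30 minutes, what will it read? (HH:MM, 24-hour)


Start time: 22:17
Adding: 3 hours 30 minutes
Minutes: 17 + 30 = 47
Hours: 22 + 3 + 0 = 25
Hour wraparound: 25 mod 24 = 1
Result: 01:47

01:47


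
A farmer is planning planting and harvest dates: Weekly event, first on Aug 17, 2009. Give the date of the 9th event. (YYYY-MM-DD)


First occurrence: 2009-08-17 (occurrence 1)
Each occurrence is 7 days after the previous.
Occurrence 9 is 8 weeks after the first.
8 weeks = 56 days
2009-08-17 + 56 days = 2009-10-12

2009-10-12


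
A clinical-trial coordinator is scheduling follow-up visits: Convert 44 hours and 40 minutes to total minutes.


Hours: 44
Extra minutes: 40
Minutes per hour: 60
Hours to minutes: 44 x 60 = 2640
Total: 2640 + 40 = 2680

2680


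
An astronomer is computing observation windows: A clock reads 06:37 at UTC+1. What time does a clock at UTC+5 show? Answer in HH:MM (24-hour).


Local time: 06:37 at UTC+1 (offset 1h)
Target zone: UTC+5 (offset 5h)
Difference: 5 - (1) = 4 hours
Calculation: 6 + (4) = 10
Result: 10:37

10:37


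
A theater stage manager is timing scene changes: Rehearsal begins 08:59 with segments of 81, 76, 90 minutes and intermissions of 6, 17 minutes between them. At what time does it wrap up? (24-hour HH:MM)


Start: 08:59 = 539 min from midnight
  after task 1 (81 min): 10:20
  after break (6 min): 10:26
  after task 2 (76 min): 11:42
  after break (17 min): 11:59
  after task 3 (90 min): 13:29
Total elapsed: 270 minutes
End time: 13:29

13:29


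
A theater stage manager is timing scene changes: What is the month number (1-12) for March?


Calendar month order:
2. February
3. March <--
4. April
March is month number 3

3


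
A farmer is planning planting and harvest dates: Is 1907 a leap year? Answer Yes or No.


Year: 1907
Divisible by 4? 1907 / 4 = 476.75 -> No
Not divisible by 4, so NOT a leap year

No


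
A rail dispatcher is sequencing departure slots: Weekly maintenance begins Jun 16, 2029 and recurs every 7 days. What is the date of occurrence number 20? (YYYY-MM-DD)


First occurrence: 2029-06-16 (occurrence 1)
Each occurrence is 7 days after the previous.
Occurrence 20 is 19 weeks after the first.
19 weeks = 133 days
2029-06-16 + 133 days = 2029-10-27

2029-10-27


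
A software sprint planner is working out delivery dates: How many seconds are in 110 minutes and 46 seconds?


Minutes: 110
Extra seconds: 46
Seconds per minute: 60
Minutes to seconds: 110 x 60 = 6600
Total: 6600 + 46 = 6646

6646


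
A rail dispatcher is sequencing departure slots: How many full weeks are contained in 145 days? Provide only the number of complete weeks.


Total days: 145
Days per week: 7
Division: 145 / 7 = 20 remainder 5
Complete weeks: 20
Remaining days: 5

20


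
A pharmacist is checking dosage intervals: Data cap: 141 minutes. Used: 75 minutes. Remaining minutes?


Total budget: 141 minutes
Time used: 75 minutes
Remaining: 141 - 75 = 66 minutes
Percent used: 53.2%
Percent remaining: 46.8%

66


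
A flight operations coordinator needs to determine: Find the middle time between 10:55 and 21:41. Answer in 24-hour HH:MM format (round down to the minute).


Start time: 10:55 = 655 minutes from midnight
End time: 21:41 = 1301 minutes from midnight
Sum: 655 + 1301 = 1956
Midpoint: 1956 / 2 = 978 minutes
Convert: 978 / 60 = 16 hours, 18 minutes
Result: 16:18

16:18


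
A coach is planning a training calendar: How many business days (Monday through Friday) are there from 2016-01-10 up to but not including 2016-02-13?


Start: 2016-01-10 (Sunday)
End (exclusive): 2016-02-13 (Saturday)
Total calendar days: 34
Full weeks: 34 // 7 = 4 -> 20 weekdays
Remaining 6 days starting on Sunday:
  Sun(-), Mon(w), Tue(w), Wed(w), Thu(w), Fri(w) -> 5 weekdays
Total business days: 20 + 5 = 25

25


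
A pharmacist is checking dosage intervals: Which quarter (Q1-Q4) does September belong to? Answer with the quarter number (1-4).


Month: September (month 9)
Q1: January-March (months 1-3)
Q2: April-June (months 4-6)
Q3: July-September (months 7-9)
Q4: October-December (months 10-12)
Month 9 falls in Q3

3


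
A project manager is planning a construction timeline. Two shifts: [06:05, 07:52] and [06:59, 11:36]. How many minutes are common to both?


Interval A: [365, 472] minutes from midnight
Interval B: [419, 696] minutes from midnight
Overlap start = max(365, 419) = 419
Overlap end = min(472, 696) = 472
Overlap = 472 - 419 = 53 minutes

53


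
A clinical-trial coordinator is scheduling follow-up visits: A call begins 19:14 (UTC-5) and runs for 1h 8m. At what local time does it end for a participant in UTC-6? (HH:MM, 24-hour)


Start: 19:14 in UTC-5
Step 1 - add duration:
  minutes: 14 + 8 = 22
  hours: 19 + 1 + 0 = 20
  end in UTC-5: 20:22
Step 2 - convert UTC-5 -> UTC-6:
  offset difference: -6 - (-5) = -1 hours
  20 + (-1) = 19 -> mod 24 = 19
Result: 19:22 in UTC-6

19:22


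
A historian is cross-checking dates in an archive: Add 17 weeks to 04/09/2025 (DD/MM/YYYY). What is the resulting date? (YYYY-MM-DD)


Start: 2025-09-04
Weeks to add: 17
Convert to days: 17 x 7 = 119 days
Add 119 days to 2025-09-04
Result: 2026-01-01

2026-01-01


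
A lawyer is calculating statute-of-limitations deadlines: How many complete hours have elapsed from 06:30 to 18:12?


Start: 06:30
End: 18:12
Hour difference: 18 - 6 = 12 hours
Minute difference: 12 - 30 = -18 minutes
Total minutes: 702
Complete hours: 702 / 60 = 11 (remainder 42)

11


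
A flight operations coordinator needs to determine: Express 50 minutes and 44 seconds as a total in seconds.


Minutes: 50
Seconds: 44
Convert minutes to seconds: 50 x 60 = 3000
Add remaining seconds: 3000 + 44 = 3044

3044


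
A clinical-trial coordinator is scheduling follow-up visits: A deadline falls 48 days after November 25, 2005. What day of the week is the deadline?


Start: 2005-11-25 (Friday)
Step 1 - find target date: add 48 days
  2005-11-25 + 48 days = 2006-01-12
Step 2 - day of week:
  48 mod 7 = 6
  Friday + 6 days -> Thursday
Result: Thursday (2006-01-12)

Thursday


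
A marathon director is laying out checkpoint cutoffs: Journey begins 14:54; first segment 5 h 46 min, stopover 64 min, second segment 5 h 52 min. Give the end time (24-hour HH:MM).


Depart: 14:54
Leg 1: +346 min -> 20:40
Layover: +64 min -> 21:44
Leg 2: +352 min -> 03:36
Total travel: 762 minutes = 12h 42m
Arrival: 03:36

03:36


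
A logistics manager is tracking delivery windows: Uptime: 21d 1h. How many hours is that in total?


Days: 21
Extra hours: 1
Hours per day: 24
Days to hours: 21 x 24 = 504
Total: 504 + 1 = 505

505


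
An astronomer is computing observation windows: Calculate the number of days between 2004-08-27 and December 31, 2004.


Start: August 27, 2004
End: December 31, 2004
Days left in August: 4
September: 30
October: 31
November: 30
December: 31
Sum of remaining months: 122
Total: 4 + 122 = 126

126


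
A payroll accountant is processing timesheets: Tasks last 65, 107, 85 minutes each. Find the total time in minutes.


Durations: 65, 107, 85
Running sum: 65
+ 107 = 172
+ 85 = 257
Total duration: 257 minutes
That is 4 hours and 17 minutes

257


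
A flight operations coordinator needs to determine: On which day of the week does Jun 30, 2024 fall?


Date: 2024-06-30
January 1, 2024 is a Monday
Day of year: 182
Offset from Jan 1: 181 days
181 mod 7 = 6
Result: Sunday

Sunday


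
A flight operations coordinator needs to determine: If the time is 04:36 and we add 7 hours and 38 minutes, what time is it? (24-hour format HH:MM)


Start time: 04:36
Adding: 7 hours 38 minutes
Minutes: 36 + 38 = 74
Minute overflow: 74 >= 60, so carry 1 hour, minutes = 14
Hours: 4 + 7 + 1 = 12
Result: 12:14

12:14


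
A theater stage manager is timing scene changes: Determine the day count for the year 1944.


Year: 1944
Check leap year rules:
Divisible by 4? Yes
Divisible by 100? No
1944 is a leap year
Days: 366

366


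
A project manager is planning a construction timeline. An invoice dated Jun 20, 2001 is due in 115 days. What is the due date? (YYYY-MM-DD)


Start: 2001-06-20
Adding 115 days
Days remaining in June: 10
After June: 105 days still to add
July 2001: 31 days, 74 remaining
August 2001: 31 days, 43 remaining
September 2001: 30 days, 13 remaining
October 2001 has 31 days, need 13
Result: 2001-10-13

2001-10-13


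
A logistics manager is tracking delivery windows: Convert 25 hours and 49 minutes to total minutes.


Hours: 25
Minutes: 49
Convert hours to minutes: 25 x 60 = 1500
Add remaining minutes: 1500 + 49 = 1549

1549


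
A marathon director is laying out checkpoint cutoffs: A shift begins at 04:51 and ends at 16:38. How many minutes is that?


Start time: 04:51 = 291 minutes from midnight
End time: 16:38 = 998 minutes from midnight
Difference: 998 - 291 = 707 minutes
That is 11 hours and 47 minutes

707


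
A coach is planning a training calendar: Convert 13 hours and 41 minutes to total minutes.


Hours: 13
Extra minutes: 41
Minutes per hour: 60
Hours to minutes: 13 x 60 = 780
Total: 780 + 41 = 821

821


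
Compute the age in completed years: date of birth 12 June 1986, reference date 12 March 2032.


Birth: 1986-06-12
Reference: 2032-03-12
Year difference: 2032 - 1986 = 46
Has birthday (06-12) occurred by 03-12? No
Birthday not yet reached this year -> subtract 1
Age in full years: 45

45


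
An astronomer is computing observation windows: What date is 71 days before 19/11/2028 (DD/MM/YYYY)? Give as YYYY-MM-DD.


Start: 2028-11-19
Subtracting 71 days
Days already passed in November: 19
After going back through November: 52 more days to subtract
October 2028: 31 days, 21 remaining
September 2028 has 30 days, need 21
Result: 2028-09-09

2028-09-09


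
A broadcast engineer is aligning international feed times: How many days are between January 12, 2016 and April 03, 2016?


Start date: 2016-01-12
End date: 2016-04-03
Jan 2016: +20 days
Feb 2016: +29 days
Mar 2016: +31 days
Apr 2016: +2 days
Total: 82 days

82


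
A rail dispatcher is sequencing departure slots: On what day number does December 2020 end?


Month: December
Year: 2020
December is a 31-day month
Total: 31 days

31


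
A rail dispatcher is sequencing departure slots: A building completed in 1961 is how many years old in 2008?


Birth year: 1961
Current year: 2008
Age = current year - birth year
Age = 2008 - 1961 = 47

47


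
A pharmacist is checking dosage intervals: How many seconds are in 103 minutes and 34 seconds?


Minutes: 103
Seconds: 34
Convert minutes to seconds: 103 x 60 = 6180
Add remaining seconds: 6180 + 34 = 6214

6214


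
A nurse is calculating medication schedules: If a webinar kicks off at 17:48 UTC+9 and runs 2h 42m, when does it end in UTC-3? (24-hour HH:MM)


Start: 17:48 in UTC+9
Step 1 - add duration:
  minutes: 48 + 42 = 90 (carry 1h)
  hours: 17 + 2 + 1 = 20
  end in UTC+9: 20:30
Step 2 - convert UTC+9 -> UTC-3:
  offset difference: -3 - (9) = -12 hours
  20 + (-12) = 8 -> mod 24 = 8
Result: 08:30 in UTC-3

08:30


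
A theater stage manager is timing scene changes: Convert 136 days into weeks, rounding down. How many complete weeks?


Total days: 136
Days per week: 7
Division: 136 / 7 = 19 remainder 3
Complete weeks: 19
Remaining days: 3

19


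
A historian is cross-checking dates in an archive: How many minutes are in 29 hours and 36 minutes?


Hours: 29
Extra minutes: 36
Minutes per hour: 60
Hours to minutes: 29 x 60 = 1740
Total: 1740 + 36 = 1776

1776


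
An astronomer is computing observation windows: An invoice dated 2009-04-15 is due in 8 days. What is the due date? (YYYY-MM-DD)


Start: 2009-04-15
Adding 8 days
Days remaining in April: 15
Result: 2009-04-23

2009-04-23


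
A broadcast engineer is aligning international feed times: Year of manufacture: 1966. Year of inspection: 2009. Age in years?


Birth year: 1966
Current year: 2009
Age = current year - birth year
Age = 2009 - 1966 = 43

43


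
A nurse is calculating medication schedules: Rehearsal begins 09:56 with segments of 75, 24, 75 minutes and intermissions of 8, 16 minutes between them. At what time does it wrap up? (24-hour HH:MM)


Start: 09:56 = 596 min from midnight
  after task 1 (75 min): 11:11
  after break (8 min): 11:19
  after task 2 (24 min): 11:43
  after break (16 min): 11:59
  after task 3 (75 min): 13:14
Total elapsed: 198 minutes
End time: 13:14

13:14


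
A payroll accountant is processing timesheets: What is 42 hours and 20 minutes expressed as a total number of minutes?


Hours: 42
Minutes: 20
Convert hours to minutes: 42 x 60 = 2520
Add remaining minutes: 2520 + 20 = 2540

2540


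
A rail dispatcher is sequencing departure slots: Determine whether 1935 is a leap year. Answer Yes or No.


Year: 1935
Divisible by 4? 1935 / 4 = 483.75 -> No
Not divisible by 4, so NOT a leap year

No


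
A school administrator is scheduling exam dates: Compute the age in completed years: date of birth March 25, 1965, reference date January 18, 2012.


Birth: 1965-03-25
Reference: 2012-01-18
Year difference: 2012 - 1965 = 47
Has birthday (03-25) occurred by 01-18? No
Birthday not yet reached this year -> subtract 1
Age in full years: 46

46


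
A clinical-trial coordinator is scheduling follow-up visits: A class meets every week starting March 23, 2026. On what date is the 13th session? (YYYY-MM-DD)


First occurrence: 2026-03-23 (occurrence 1)
Each occurrence is 7 days after the previous.
Occurrence 13 is 12 weeks after the first.
12 weeks = 84 days
2026-03-23 + 84 days = 2026-06-15

2026-06-15


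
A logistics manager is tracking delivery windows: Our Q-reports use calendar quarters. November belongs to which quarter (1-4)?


Month: November (month 11)
Q1: January-March (months 1-3)
Q2: April-June (months 4-6)
Q3: July-September (months 7-9)
Q4: October-December (months 10-12)
Month 11 falls in Q4

4


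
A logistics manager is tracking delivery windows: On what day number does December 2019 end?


Month: December
Year: 2019
December is a 31-day month
Total: 31 days

31


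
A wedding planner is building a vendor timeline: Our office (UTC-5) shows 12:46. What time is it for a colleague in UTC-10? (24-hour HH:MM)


Local time: 12:46 at UTC-5 (offset -5h)
Target zone: UTC-10 (offset -10h)
Difference: -10 - (-5) = -5 hours
Calculation: 12 + (-5) = 7
Result: 07:46

07:46


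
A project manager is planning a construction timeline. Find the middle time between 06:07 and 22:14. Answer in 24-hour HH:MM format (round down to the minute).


Start time: 06:07 = 367 minutes from midnight
End time: 22:14 = 1334 minutes from midnight
Sum: 367 + 1334 = 1701
Midpoint: 1701 / 2 = 850 minutes
Convert: 850 / 60 = 14 hours, 10 minutes
Result: 14:10

14:10


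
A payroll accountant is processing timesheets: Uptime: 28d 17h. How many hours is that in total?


Days: 28
Extra hours: 17
Hours per day: 24
Days to hours: 28 x 24 = 672
Total: 672 + 17 = 689

689


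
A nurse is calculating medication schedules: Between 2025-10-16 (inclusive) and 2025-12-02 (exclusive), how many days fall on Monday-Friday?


Start: 2025-10-16 (Thursday)
End (exclusive): 2025-12-02 (Tuesday)
Total calendar days: 47
Full weeks: 47 // 7 = 6 -> 30 weekdays
Remaining 5 days starting on Thursday:
  Thu(w), Fri(w), Sat(-), Sun(-), Mon(w) -> 3 weekdays
Total business days: 30 + 3 = 33

33


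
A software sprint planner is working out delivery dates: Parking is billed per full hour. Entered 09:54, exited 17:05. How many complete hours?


Start: 09:54
End: 17:05
Hour difference: 17 - 9 = 8 hours
Minute difference: 5 - 54 = -49 minutes
Total minutes: 431
Complete hours: 431 / 60 = 7 (remainder 11)

7


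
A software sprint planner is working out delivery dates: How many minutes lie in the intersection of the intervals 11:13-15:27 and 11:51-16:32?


Interval A: [673, 927] minutes from midnight
Interval B: [711, 992] minutes from midnight
Overlap start = max(673, 711) = 711
Overlap end = min(927, 992) = 927
Overlap = 927 - 711 = 216 minutes

216


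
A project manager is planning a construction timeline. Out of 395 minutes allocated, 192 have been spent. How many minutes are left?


Total budget: 395 minutes
Time used: 192 minutes
Remaining: 395 - 192 = 203 minutes
Percent used: 48.6%
Percent remaining: 51.4%

203


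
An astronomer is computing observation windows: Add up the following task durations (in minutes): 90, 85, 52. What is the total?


Durations: 90, 85, 52
Running sum: 90
+ 85 = 175
+ 52 = 227
Total duration: 227 minutes
That is 3 hours and 47 minutes

227


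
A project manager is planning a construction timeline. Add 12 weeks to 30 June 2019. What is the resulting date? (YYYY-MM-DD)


Start: 2019-06-30
Weeks to add: 12
Convert to days: 12 x 7 = 84 days
Add 84 days to 2019-06-30
Result: 2019-09-22

2019-09-22


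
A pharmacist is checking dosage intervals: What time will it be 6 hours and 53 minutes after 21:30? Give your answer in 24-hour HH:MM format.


Start time: 21:30
Adding: 6 hours 53 minutes
Minutes: 30 + 53 = 83
Minute overflow: 83 >= 60, so carry 1 hour, minutes = 23
Hours: 21 + 6 + 1 = 28
Hour wraparound: 28 mod 24 = 4
Result: 04:23

04:23


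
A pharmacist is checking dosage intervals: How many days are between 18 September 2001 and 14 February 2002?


Start date: 2001-09-18
End date: 2002-02-14
Sep 2001: +13 days
Oct 2001: +31 days
Nov 2001: +30 days
... (3 more months)
Total: 149 days

149


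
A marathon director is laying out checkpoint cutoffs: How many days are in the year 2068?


Year: 2068
Check leap year rules:
Divisible by 4? Yes
Divisible by 100? No
2068 is a leap year
Days: 366

366


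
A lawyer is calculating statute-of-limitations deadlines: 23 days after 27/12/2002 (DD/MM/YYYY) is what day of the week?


Start: 2002-12-27 (Friday)
Step 1 - find target date: add 23 days
  2002-12-27 + 23 days = 2003-01-19
Step 2 - day of week:
  23 mod 7 = 2
  Friday + 2 days -> Sunday
Result: Sunday (2003-01-19)

Sunday


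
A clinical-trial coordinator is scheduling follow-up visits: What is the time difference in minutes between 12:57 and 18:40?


Start time: 12:57 = 777 minutes from midnight
End time: 18:40 = 1120 minutes from midnight
Difference: 1120 - 777 = 343 minutes
That is 5 hours and 43 minutes

343


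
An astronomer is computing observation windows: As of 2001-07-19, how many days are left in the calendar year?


Start: July 19, 2001
End: December 31, 2001
Days left in July: 12
August: 31
September: 30
October: 31
November: 30
... plus remaining months
Sum of remaining months: 153
Total: 12 + 153 = 165

165


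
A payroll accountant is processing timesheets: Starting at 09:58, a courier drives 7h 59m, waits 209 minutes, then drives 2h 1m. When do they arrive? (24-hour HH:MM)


Depart: 09:58
Leg 1: +479 min -> 17:57
Layover: +209 min -> 21:26
Leg 2: +121 min -> 23:27
Total travel: 809 minutes = 13h 29m
Arrival: 23:27

23:27


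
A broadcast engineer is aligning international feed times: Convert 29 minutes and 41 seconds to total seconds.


Minutes: 29
Extra seconds: 41
Seconds per minute: 60
Minutes to seconds: 29 x 60 = 1740
Total: 1740 + 41 = 1781

1781


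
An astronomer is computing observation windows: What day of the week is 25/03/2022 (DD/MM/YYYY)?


Date: 2022-03-25
January 1, 2022 is a Saturday
Day of year: 84
Offset from Jan 1: 83 days
83 mod 7 = 6
Result: Friday

Friday


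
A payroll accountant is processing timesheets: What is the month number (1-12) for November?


Calendar month order:
10. October
11. November <--
12. December
November is month number 11

11


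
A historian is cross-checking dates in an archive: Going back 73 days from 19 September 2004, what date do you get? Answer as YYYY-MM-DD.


Start: 2004-09-19
Subtracting 73 days
Days already passed in September: 19
After going back through September: 54 more days to subtract
August 2004: 31 days, 23 remaining
July 2004 has 31 days, need 23
Result: 2004-07-08

2004-07-08


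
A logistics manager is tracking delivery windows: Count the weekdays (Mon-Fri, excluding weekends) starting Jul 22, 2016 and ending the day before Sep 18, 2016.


Start: 2016-07-22 (Friday)
End (exclusive): 2016-09-18 (Sunday)
Total calendar days: 58
Full weeks: 58 // 7 = 8 -> 40 weekdays
Remaining 2 days starting on Friday:
  Fri(w), Sat(-) -> 1 weekdays
Total business days: 40 + 1 = 41

41


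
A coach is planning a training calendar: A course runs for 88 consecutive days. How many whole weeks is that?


Total days: 88
Days per week: 7
Division: 88 / 7 = 12 remainder 4
Complete weeks: 12
Remaining days: 4

12


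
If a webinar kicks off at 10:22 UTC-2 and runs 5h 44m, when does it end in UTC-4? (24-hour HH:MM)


Start: 10:22 in UTC-2
Step 1 - add duration:
  minutes: 22 + 44 = 66 (carry 1h)
  hours: 10 + 5 + 1 = 16
  end in UTC-2: 16:06
Step 2 - convert UTC-2 -> UTC-4:
  offset difference: -4 - (-2) = -2 hours
  16 + (-2) = 14 -> mod 24 = 14
Result: 14:06 in UTC-4

14:06


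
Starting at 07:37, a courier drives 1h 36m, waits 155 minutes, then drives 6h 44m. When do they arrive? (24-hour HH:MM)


Depart: 07:37
Leg 1: +96 min -> 09:13
Layover: +155 min -> 11:48
Leg 2: +404 min -> 18:32
Total travel: 655 minutes = 10h 55m
Arrival: 18:32

18:32


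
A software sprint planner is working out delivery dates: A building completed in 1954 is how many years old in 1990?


Birth year: 1954
Current year: 1990
Age = current year - birth year
Age = 1990 - 1954 = 36

36


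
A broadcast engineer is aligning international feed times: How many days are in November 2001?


Month: November
Year: 2001
November is a 30-day month
Total: 30 days

30


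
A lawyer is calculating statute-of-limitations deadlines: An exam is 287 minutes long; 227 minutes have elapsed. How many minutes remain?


Total budget: 287 minutes
Time used: 227 minutes
Remaining: 287 - 227 = 60 minutes
Percent used: 79.1%
Percent remaining: 20.9%

60


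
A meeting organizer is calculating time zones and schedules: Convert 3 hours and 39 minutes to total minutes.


Hours: 3
Extra minutes: 39
Minutes per hour: 60
Hours to minutes: 3 x 60 = 180
Total: 180 + 39 = 219

219


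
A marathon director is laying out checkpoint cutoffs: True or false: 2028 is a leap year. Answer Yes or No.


Year: 2028
Divisible by 4? 2028 / 4 = 507.0 -> Yes
Divisible by 100? 2028 / 100 = 20.28 -> No
Divisible by 4 but not 100, so it IS a leap year

Yes


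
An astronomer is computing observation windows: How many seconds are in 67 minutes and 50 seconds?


Minutes: 67
Seconds: 50
Convert minutes to seconds: 67 x 60 = 4020
Add remaining seconds: 4020 + 50 = 4070

4070


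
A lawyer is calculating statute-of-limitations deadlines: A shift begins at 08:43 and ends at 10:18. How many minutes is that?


Start time: 08:43 = 523 minutes from midnight
End time: 10:18 = 618 minutes from midnight
Difference: 618 - 523 = 95 minutes
That is 1 hours and 35 minutes

95


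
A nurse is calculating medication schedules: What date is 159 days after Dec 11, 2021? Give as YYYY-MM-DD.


Start: 2021-12-11
Adding 159 days
Days remaining in December: 20
After December: 139 days still to add
January 2022: 31 days, 108 remaining
February 2022: 28 days, 80 remaining
March 2022: 31 days, 49 remaining
April 2022: 30 days, 19 remaining
Result: 2022-05-19

2022-05-19


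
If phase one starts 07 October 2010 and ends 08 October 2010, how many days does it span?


Start date: 2010-10-07
End date: 2010-10-08
Oct 2010: +1 days
Total: 1 days

1


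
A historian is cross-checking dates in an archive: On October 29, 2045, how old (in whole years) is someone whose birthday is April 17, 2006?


Birth: 2006-04-17
Reference: 2045-10-29
Year difference: 2045 - 2006 = 39
Has birthday (04-17) occurred by 10-29? Yes
Age in full years: 39

39


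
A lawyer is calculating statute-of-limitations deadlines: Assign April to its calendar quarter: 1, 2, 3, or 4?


Month: April (month 4)
Q1: January-March (months 1-3)
Q2: April-June (months 4-6)
Q3: July-September (months 7-9)
Q4: October-December (months 10-12)
Month 4 falls in Q2

2


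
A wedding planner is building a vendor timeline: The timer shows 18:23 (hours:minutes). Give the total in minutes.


Hours: 18
Minutes: 23
Convert hours to minutes: 18 x 60 = 1080
Add remaining minutes: 1080 + 23 = 1103

1103


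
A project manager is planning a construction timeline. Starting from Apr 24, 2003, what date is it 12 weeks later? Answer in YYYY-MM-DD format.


Start: 2003-04-24
Weeks to add: 12
Convert to days: 12 x 7 = 84 days
Add 84 days to 2003-04-24
Result: 2003-07-17

2003-07-17


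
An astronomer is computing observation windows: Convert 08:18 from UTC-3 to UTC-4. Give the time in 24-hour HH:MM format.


Local time: 08:18 at UTC-3 (offset -3h)
Target zone: UTC-4 (offset -4h)
Difference: -4 - (-3) = -1 hours
Calculation: 8 + (-1) = 7
Result: 07:18

07:18


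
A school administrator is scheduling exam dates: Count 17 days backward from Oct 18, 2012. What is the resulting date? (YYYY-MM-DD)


Start: 2012-10-18
Subtracting 17 days
Days already passed in October: 18
Result: 2012-10-01

2012-10-01
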